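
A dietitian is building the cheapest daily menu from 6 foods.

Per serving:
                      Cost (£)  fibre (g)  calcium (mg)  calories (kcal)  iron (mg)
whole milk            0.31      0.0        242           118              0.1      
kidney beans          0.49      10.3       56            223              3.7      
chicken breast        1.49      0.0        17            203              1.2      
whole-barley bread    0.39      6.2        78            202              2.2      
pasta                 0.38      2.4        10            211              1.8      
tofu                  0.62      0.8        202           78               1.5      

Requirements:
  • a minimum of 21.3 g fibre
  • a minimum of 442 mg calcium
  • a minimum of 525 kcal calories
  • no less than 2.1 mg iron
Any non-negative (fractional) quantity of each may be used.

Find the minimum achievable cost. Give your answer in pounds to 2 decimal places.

£1.43

Set it up as a linear program. Let x1 = servings of whole milk, x2 = servings of kidney beans, x3 = servings of chicken breast, x4 = servings of whole-barley bread, x5 = servings of pasta, x6 = servings of tofu.
min 0.31x1 + 0.49x2 + 1.49x3 + 0.39x4 + 0.38x5 + 0.62x6 s.t.:
  10.3x2 + 6.2x4 + 2.4x5 + 0.8x6 ≥ 21.3   (fibre)
  242x1 + 56x2 + 17x3 + 78x4 + 10x5 + 202x6 ≥ 442   (calcium)
  118x1 + 223x2 + 203x3 + 202x4 + 211x5 + 78x6 ≥ 525   (calories)
  0.1x1 + 3.7x2 + 1.2x3 + 2.2x4 + 1.8x5 + 1.5x6 ≥ 2.1   (iron)
  x1, x2, x3, x4, x5, x6 ≥ 0.
The optimal basis is {whole milk, kidney beans}; chicken breast, whole-barley bread, pasta, tofu drop out. Binding constraints: fibre and calcium.
That vertex is x1 = 1.348, x2 = 2.068.
Total cost: 0.31·1.348 + 0.49·2.068 = 1.4312.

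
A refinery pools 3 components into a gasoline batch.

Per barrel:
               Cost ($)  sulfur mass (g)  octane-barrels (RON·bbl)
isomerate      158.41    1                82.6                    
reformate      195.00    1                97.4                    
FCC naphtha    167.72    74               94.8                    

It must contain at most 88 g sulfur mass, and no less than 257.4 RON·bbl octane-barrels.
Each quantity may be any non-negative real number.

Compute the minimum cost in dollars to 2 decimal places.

Set it up as a linear program. Let x1 = barrels of isomerate, x2 = barrels of reformate, x3 = barrels of FCC naphtha.
Minimise 158.41x1 + 195x2 + 167.72x3 s.t.:
  1x1 + 1x2 + 74x3 ≤ 88   (sulfur mass)
  82.6x1 + 97.4x2 + 94.8x3 ≥ 257.4   (octane-barrels)
  x1, x2, x3 ≥ 0.
The cheapest feasible vertex uses only isomerate, FCC naphtha; reformate is not used. There the sulfur mass and octane-barrels constraints are tight.
So isomerate = 1.77898 barrels, FCC naphtha = 1.16515 barrels.
Hence cost = 158.41·1.77898 + 167.72·1.16515 = $477.2272.

$477.23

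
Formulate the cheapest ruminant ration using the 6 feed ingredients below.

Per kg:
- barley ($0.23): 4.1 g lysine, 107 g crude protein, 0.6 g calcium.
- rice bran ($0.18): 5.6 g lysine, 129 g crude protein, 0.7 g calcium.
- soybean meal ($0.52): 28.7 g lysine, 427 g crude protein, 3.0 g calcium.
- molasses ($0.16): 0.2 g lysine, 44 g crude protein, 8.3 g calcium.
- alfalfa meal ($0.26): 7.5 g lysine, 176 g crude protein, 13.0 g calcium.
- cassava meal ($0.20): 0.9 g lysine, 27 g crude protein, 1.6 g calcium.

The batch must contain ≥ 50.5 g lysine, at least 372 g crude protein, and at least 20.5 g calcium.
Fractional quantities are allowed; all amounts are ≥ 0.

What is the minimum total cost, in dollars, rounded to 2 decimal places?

$1.07

Let x1 = kg of barley, x2 = kg of rice bran, x3 = kg of soybean meal, x4 = kg of molasses, x5 = kg of alfalfa meal, x6 = kg of cassava meal.
Minimize 0.23x1 + 0.18x2 + 0.52x3 + 0.16x4 + 0.26x5 + 0.2x6 subject to:
  4.1x1 + 5.6x2 + 28.7x3 + 0.2x4 + 7.5x5 + 0.9x6 ≥ 50.5   (lysine)
  107x1 + 129x2 + 427x3 + 44x4 + 176x5 + 27x6 ≥ 372   (crude protein)
  0.6x1 + 0.7x2 + 3x3 + 8.3x4 + 13x5 + 1.6x6 ≥ 20.5   (calcium)
  x1, x2, x3, x4, x5, x6 ≥ 0.
The minimum-cost mix takes nothing from barley, rice bran, molasses, cassava meal — only soybean meal, alfalfa meal. There the lysine and calcium constraints are tight.
That vertex is x3 = 1.434, x5 = 1.246.
Hence cost = 0.52·1.434 + 0.26·1.246 = $1.0696.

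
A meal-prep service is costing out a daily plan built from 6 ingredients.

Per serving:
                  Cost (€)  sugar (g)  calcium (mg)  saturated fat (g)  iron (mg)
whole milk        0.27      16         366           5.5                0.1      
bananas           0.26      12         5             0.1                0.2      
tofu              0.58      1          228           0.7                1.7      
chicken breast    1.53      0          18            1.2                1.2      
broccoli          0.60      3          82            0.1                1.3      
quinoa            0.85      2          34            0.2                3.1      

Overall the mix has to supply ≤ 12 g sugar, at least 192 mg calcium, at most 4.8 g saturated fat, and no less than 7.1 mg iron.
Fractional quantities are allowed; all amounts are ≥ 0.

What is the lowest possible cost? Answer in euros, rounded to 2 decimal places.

€2.01

Let x1 = servings of whole milk, x2 = servings of bananas, x3 = servings of tofu, x4 = servings of chicken breast, x5 = servings of broccoli, x6 = servings of quinoa.
Minimise 0.27x1 + 0.26x2 + 0.58x3 + 1.53x4 + 0.6x5 + 0.85x6 subject to:
  16x1 + 12x2 + 1x3 + 3x5 + 2x6 ≤ 12   (sugar)
  366x1 + 5x2 + 228x3 + 18x4 + 82x5 + 34x6 ≥ 192   (calcium)
  5.5x1 + 0.1x2 + 0.7x3 + 1.2x4 + 0.1x5 + 0.2x6 ≤ 4.8   (saturated fat)
  0.1x1 + 0.2x2 + 1.7x3 + 1.2x4 + 1.3x5 + 3.1x6 ≥ 7.1   (iron)
  x1, x2, x3, x4, x5, x6 ≥ 0.
At the optimum only tofu, quinoa are positive (whole milk, bananas, chicken breast, broccoli = 0). The calcium and iron requirements are met with equality.
Solving gives x3 = 0.5451, x6 = 1.991.
Objective = 0.58·0.5451 + 0.85·1.991 = 2.0085.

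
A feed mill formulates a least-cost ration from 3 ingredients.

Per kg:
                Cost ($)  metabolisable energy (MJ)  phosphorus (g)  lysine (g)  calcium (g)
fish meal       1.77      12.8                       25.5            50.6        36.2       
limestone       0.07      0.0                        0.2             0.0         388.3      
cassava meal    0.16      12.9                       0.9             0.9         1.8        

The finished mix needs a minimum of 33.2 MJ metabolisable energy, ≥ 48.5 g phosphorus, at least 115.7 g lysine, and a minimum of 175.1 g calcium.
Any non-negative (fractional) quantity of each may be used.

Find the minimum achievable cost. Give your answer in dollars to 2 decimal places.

Treat it as an LP. Let x1 = kg of fish meal, x2 = kg of limestone, x3 = kg of cassava meal.
min 1.77x1 + 0.07x2 + 0.16x3 with:
  12.8x1 + 12.9x3 ≥ 33.2   (metabolisable energy)
  25.5x1 + 0.2x2 + 0.9x3 ≥ 48.5   (phosphorus)
  50.6x1 + 0.9x3 ≥ 115.7   (lysine)
  36.2x1 + 388.3x2 + 1.8x3 ≥ 175.1   (calcium)
  x1, x2, x3 ≥ 0.
All 3 inputs are positive at the optimum. The metabolisable energy, lysine, calcium requirements are met with equality.
Solving gives x1 = 2.281, x2 = 0.2368, x3 = 0.3103.
Hence cost = 1.77·2.281 + 0.07·0.2368 + 0.16·0.3103 = $4.1036.

$4.10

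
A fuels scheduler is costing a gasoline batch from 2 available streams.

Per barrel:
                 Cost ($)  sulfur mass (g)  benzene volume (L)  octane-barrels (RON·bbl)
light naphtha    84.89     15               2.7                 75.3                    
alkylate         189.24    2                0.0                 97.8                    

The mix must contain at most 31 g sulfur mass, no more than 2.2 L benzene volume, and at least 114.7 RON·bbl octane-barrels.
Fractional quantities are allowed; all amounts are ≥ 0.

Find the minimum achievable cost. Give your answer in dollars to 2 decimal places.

$172.39

This is a linear program. Let x1 = barrels of light naphtha, x2 = barrels of alkylate.
Minimize 84.89x1 + 189.24x2 subject to:
  15x1 + 2x2 ≤ 31   (sulfur mass)
  2.7x1 ≤ 2.2   (benzene volume)
  75.3x1 + 97.8x2 ≥ 114.7   (octane-barrels)
  x1, x2 ≥ 0.
Both inputs are positive at the optimum. The benzene volume and octane-barrels requirements are met with equality.
That vertex is x1 = 0.81481, x2 = 0.54544.
Objective = 84.89·0.81481 + 189.24·0.54544 = 172.3883.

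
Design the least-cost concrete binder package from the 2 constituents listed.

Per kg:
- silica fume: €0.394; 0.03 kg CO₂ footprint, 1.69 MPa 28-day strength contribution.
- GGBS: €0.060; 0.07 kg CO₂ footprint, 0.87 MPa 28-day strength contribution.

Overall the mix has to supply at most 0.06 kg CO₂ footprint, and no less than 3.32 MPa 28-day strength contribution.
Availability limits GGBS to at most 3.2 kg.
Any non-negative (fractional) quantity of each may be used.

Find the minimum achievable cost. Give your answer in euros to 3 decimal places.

Let x1 = kg of silica fume, x2 = kg of GGBS.
min 0.394x1 + 0.06x2 subject to:
  0.03x1 + 0.07x2 ≤ 0.06   (CO₂ footprint)
  1.69x1 + 0.87x2 ≥ 3.32   (28-day strength contribution)
  x2 ≤ 3.2
  x1, x2 ≥ 0.
Both inputs are positive at the optimum. Binding constraints: CO₂ footprint and 28-day strength contribution.
So silica fume = 1.954 kg, GGBS = 0.01952 kg.
Hence cost = 0.394·1.954 + 0.06·0.01952 = €0.77105.

€0.771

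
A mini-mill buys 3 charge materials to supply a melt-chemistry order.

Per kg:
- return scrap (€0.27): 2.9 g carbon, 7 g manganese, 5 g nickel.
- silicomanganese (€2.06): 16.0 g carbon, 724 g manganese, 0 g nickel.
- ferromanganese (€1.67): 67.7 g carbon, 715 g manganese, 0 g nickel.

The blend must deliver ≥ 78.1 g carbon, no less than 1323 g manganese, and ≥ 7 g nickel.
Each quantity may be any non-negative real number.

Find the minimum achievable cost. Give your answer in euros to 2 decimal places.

€3.45

This is a linear program. Let x1 = kg of return scrap, x2 = kg of silicomanganese, x3 = kg of ferromanganese.
min 0.27x1 + 2.06x2 + 1.67x3 s.t.:
  2.9x1 + 16x2 + 67.7x3 ≥ 78.1   (carbon)
  7x1 + 724x2 + 715x3 ≥ 1323   (manganese)
  5x1 ≥ 7   (nickel)
  x1, x2, x3 ≥ 0.
The minimum-cost mix takes nothing from silicomanganese — only return scrap, ferromanganese. Binding constraints: manganese and nickel.
That vertex is x1 = 1.4, x3 = 1.837.
Total cost: 0.27·1.4 + 1.67·1.837 = 3.4458.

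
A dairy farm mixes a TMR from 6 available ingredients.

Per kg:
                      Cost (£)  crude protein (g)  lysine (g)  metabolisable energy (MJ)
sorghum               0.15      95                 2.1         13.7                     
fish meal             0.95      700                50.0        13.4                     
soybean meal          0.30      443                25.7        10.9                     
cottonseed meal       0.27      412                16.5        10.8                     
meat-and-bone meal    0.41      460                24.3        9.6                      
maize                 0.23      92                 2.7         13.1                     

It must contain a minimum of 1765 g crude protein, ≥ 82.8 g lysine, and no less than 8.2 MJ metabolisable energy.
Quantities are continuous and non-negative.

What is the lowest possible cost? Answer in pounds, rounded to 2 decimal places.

£1.17

Let x1 = kg of sorghum, x2 = kg of fish meal, x3 = kg of soybean meal, x4 = kg of cottonseed meal, x5 = kg of meat-and-bone meal, x6 = kg of maize.
min 0.15x1 + 0.95x2 + 0.3x3 + 0.27x4 + 0.41x5 + 0.23x6 with:
  95x1 + 700x2 + 443x3 + 412x4 + 460x5 + 92x6 ≥ 1765   (crude protein)
  2.1x1 + 50x2 + 25.7x3 + 16.5x4 + 24.3x5 + 2.7x6 ≥ 82.8   (lysine)
  13.7x1 + 13.4x2 + 10.9x3 + 10.8x4 + 9.6x5 + 13.1x6 ≥ 8.2   (metabolisable energy)
  x1, x2, x3, x4, x5, x6 ≥ 0.
The optimal basis is {soybean meal, cottonseed meal}; sorghum, fish meal, meat-and-bone meal, maize drop out. There the crude protein and lysine constraints are tight.
Optimal quantities: soybean meal = 1.522 kg, cottonseed meal = 2.647 kg.
Objective = 0.3·1.522 + 0.27·2.647 = 1.1713.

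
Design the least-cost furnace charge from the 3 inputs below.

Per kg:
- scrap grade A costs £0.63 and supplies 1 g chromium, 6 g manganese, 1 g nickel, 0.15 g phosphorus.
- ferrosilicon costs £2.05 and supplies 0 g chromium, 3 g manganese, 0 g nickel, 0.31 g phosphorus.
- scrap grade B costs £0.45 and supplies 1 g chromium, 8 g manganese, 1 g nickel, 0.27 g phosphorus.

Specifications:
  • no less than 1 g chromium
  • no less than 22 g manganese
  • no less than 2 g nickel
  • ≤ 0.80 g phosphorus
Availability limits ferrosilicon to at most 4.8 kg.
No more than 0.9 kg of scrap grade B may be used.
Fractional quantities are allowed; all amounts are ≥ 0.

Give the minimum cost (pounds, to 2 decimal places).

£1.96

Set it up as a linear program. Let x1 = kg of scrap grade A, x2 = kg of ferrosilicon, x3 = kg of scrap grade B.
Minimise 0.63x1 + 2.05x2 + 0.45x3 with:
  1x1 + 1x3 ≥ 1   (chromium)
  6x1 + 3x2 + 8x3 ≥ 22   (manganese)
  1x1 + 1x3 ≥ 2   (nickel)
  0.15x1 + 0.31x2 + 0.27x3 ≤ 0.8   (phosphorus)
  x2 ≤ 4.8
  x3 ≤ 0.9
  x1, x2, x3 ≥ 0.
The optimal basis is {scrap grade A, scrap grade B}; ferrosilicon drops out. There the manganese and the scrap grade B cap constraints are tight.
Optimal quantities: scrap grade A = 2.467 kg, scrap grade B = 0.9 kg.
Objective = 0.63·2.467 + 0.45·0.9 = 1.9592.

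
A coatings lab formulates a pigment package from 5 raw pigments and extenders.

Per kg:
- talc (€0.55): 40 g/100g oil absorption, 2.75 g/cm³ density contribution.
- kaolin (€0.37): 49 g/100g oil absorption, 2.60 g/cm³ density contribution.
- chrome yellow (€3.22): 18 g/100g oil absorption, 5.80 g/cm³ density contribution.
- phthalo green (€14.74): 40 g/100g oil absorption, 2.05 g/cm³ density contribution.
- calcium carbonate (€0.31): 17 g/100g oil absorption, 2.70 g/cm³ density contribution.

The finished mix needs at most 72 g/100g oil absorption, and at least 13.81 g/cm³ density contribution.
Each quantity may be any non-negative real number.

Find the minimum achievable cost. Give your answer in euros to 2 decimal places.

Set it up as a linear program. Let x1 = kg of talc, x2 = kg of kaolin, x3 = kg of chrome yellow, x4 = kg of phthalo green, x5 = kg of calcium carbonate.
min 0.55x1 + 0.37x2 + 3.22x3 + 14.74x4 + 0.31x5 subject to:
  40x1 + 49x2 + 18x3 + 40x4 + 17x5 ≤ 72   (oil absorption)
  2.75x1 + 2.6x2 + 5.8x3 + 2.05x4 + 2.7x5 ≥ 13.81   (density contribution)
  x1, x2, x3, x4, x5 ≥ 0.
The cheapest feasible vertex uses only chrome yellow, calcium carbonate; talc, kaolin, phthalo green are not used. There the oil absorption and density contribution constraints are tight.
Solving gives x3 = 0.8074, x5 = 3.38.
Cost = 3.22·0.8074 + 0.31·3.38 = 3.6476.

€3.65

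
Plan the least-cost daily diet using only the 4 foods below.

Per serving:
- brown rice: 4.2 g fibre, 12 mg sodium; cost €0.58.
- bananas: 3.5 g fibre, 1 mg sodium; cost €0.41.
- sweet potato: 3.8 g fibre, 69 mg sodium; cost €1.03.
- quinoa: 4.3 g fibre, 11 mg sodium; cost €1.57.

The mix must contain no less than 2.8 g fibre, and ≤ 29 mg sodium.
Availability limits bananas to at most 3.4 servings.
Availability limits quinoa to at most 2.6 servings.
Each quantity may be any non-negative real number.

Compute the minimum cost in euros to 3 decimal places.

Let x1 = servings of brown rice, x2 = servings of bananas, x3 = servings of sweet potato, x4 = servings of quinoa.
Minimize 0.58x1 + 0.41x2 + 1.03x3 + 1.57x4 with:
  4.2x1 + 3.5x2 + 3.8x3 + 4.3x4 ≥ 2.8   (fibre)
  12x1 + 1x2 + 69x3 + 11x4 ≤ 29   (sodium)
  x2 ≤ 3.4
  x4 ≤ 2.6
  x1, x2, x3, x4 ≥ 0.
The minimum-cost mix takes nothing from brown rice, sweet potato, quinoa — only bananas. There the fibre constraint is tight.
So bananas = 0.8 servings.
Hence cost = 0.41·0.8 = €0.32800.

€0.328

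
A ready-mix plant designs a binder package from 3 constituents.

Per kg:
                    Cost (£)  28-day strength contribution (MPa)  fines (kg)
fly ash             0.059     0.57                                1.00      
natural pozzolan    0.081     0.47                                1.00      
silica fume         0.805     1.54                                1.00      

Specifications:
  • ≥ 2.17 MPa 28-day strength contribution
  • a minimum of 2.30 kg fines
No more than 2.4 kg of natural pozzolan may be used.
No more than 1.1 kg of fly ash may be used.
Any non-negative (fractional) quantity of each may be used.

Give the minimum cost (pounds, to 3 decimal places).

£0.476

Let x1 = kg of fly ash, x2 = kg of natural pozzolan, x3 = kg of silica fume.
min 0.059x1 + 0.081x2 + 0.805x3 subject to:
  0.57x1 + 0.47x2 + 1.54x3 ≥ 2.17   (28-day strength contribution)
  1x1 + 1x2 + 1x3 ≥ 2.3   (fines)
  x2 ≤ 2.4
  x1 ≤ 1.1
  x1, x2, x3 ≥ 0.
All 3 inputs are positive at the optimum. There the 28-day strength contribution, the natural pozzolan cap, the fly ash cap constraints are tight.
Optimal quantities: fly ash = 1.1 kg, natural pozzolan = 2.4 kg, silica fume = 0.2695 kg.
Cost = 0.059·1.1 + 0.081·2.4 + 0.805·0.2695 = 0.47625.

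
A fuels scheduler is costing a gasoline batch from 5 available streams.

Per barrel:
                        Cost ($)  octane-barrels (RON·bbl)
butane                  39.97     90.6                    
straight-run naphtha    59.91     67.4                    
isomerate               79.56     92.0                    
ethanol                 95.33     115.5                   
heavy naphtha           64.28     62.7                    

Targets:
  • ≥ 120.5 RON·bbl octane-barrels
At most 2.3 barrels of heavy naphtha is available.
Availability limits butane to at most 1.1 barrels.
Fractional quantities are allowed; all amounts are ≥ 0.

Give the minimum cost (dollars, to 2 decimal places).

Set it up as a linear program. Let x1 = barrels of butane, x2 = barrels of straight-run naphtha, x3 = barrels of isomerate, x4 = barrels of ethanol, x5 = barrels of heavy naphtha.
Minimize 39.97x1 + 59.91x2 + 79.56x3 + 95.33x4 + 64.28x5 s.t.:
  90.6x1 + 67.4x2 + 92x3 + 115.5x4 + 62.7x5 ≥ 120.5   (octane-barrels)
  x5 ≤ 2.3
  x1 ≤ 1.1
  x1, x2, x3, x4, x5 ≥ 0.
At the optimum only butane, ethanol are positive (straight-run naphtha, isomerate, heavy naphtha = 0). Binding constraints: octane-barrels and the butane cap.
So butane = 1.1 barrels, ethanol = 0.18043 barrels.
Cost = 39.97·1.1 + 95.33·0.18043 = 61.1674.

$61.17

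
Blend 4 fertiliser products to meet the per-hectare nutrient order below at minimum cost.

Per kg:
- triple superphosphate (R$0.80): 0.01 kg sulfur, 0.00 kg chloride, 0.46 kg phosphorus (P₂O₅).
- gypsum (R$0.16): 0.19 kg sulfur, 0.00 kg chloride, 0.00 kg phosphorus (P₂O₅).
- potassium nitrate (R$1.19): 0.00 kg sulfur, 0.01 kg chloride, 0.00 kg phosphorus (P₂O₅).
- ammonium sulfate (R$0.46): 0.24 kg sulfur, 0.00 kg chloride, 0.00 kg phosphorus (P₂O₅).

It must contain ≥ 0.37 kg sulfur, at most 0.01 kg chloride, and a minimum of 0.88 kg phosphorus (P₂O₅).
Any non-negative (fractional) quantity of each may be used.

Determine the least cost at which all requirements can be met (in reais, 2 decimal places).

R$1.83

Let x1 = kg of triple superphosphate, x2 = kg of gypsum, x3 = kg of potassium nitrate, x4 = kg of ammonium sulfate.
min 0.8x1 + 0.16x2 + 1.19x3 + 0.46x4 subject to:
  0.01x1 + 0.19x2 + 0.24x4 ≥ 0.37   (sulfur)
  0.01x3 ≤ 0.01   (chloride)
  0.46x1 ≥ 0.88   (phosphorus (P₂O₅))
  x1, x2, x3, x4 ≥ 0.
The cheapest feasible vertex uses only triple superphosphate, gypsum; potassium nitrate, ammonium sulfate are not used. There the sulfur and phosphorus (P₂O₅) constraints are tight.
So triple superphosphate = 1.913 kg, gypsum = 1.847 kg.
Cost = 0.8·1.913 + 0.16·1.847 = 1.8259.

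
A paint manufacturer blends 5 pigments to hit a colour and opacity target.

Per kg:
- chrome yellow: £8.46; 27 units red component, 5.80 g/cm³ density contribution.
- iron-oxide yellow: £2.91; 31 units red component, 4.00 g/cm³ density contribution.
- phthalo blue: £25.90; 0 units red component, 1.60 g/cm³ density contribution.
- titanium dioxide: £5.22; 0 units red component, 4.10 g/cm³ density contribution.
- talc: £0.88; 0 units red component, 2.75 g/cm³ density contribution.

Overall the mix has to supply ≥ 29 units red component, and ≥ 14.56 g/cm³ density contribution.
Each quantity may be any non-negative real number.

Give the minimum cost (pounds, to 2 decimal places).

Let x1 = kg of chrome yellow, x2 = kg of iron-oxide yellow, x3 = kg of phthalo blue, x4 = kg of titanium dioxide, x5 = kg of talc.
Minimize 8.46x1 + 2.91x2 + 25.9x3 + 5.22x4 + 0.88x5 subject to:
  27x1 + 31x2 ≥ 29   (red component)
  5.8x1 + 4x2 + 1.6x3 + 4.1x4 + 2.75x5 ≥ 14.56   (density contribution)
  x1, x2, x3, x4, x5 ≥ 0.
The optimal basis is {iron-oxide yellow, talc}; chrome yellow, phthalo blue, titanium dioxide drop out. There the red component and density contribution constraints are tight.
That vertex is x2 = 0.9355, x5 = 3.934.
Total cost: 2.91·0.9355 + 0.88·3.934 = 6.1842.

£6.18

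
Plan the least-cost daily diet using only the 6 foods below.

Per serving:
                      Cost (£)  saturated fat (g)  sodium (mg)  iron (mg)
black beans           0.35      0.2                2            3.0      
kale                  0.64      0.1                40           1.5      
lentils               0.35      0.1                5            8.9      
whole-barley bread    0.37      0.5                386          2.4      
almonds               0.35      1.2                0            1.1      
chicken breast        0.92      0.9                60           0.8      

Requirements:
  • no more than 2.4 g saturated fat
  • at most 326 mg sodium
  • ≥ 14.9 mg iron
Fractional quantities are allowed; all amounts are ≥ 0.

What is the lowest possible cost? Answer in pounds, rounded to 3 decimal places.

Let x1 = servings of black beans, x2 = servings of kale, x3 = servings of lentils, x4 = servings of whole-barley bread, x5 = servings of almonds, x6 = servings of chicken breast.
Minimize 0.35x1 + 0.64x2 + 0.35x3 + 0.37x4 + 0.35x5 + 0.92x6 subject to:
  0.2x1 + 0.1x2 + 0.1x3 + 0.5x4 + 1.2x5 + 0.9x6 ≤ 2.4   (saturated fat)
  2x1 + 40x2 + 5x3 + 386x4 + 60x6 ≤ 326   (sodium)
  3x1 + 1.5x2 + 8.9x3 + 2.4x4 + 1.1x5 + 0.8x6 ≥ 14.9   (iron)
  x1, x2, x3, x4, x5, x6 ≥ 0.
The cheapest feasible vertex uses only lentils; black beans, kale, whole-barley bread, almonds, chicken breast are not used. The iron requirement is met with equality.
That vertex is x3 = 1.674.
Objective = 0.35·1.674 = 0.58590.

£0.586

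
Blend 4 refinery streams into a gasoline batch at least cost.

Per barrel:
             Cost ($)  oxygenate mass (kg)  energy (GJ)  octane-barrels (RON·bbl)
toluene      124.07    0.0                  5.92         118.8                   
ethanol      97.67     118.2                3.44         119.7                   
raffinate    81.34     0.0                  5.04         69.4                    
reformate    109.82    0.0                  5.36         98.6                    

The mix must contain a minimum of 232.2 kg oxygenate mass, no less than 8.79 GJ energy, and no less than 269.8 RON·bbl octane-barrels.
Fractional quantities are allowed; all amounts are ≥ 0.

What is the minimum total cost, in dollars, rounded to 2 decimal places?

Treat it as an LP. Let x1 = barrels of toluene, x2 = barrels of ethanol, x3 = barrels of raffinate, x4 = barrels of reformate.
Minimize 124.07x1 + 97.67x2 + 81.34x3 + 109.82x4 subject to:
  118.2x2 ≥ 232.2   (oxygenate mass)
  5.92x1 + 3.44x2 + 5.04x3 + 5.36x4 ≥ 8.79   (energy)
  118.8x1 + 119.7x2 + 69.4x3 + 98.6x4 ≥ 269.8   (octane-barrels)
  x1, x2, x3, x4 ≥ 0.
At the optimum only ethanol, raffinate are positive (toluene, reformate = 0). Binding constraints: energy and octane-barrels.
Optimal quantities: ethanol = 2.05668 barrels, raffinate = 0.340283 barrels.
Total cost: 97.67·2.05668 + 81.34·0.340283 = 228.5546.

$228.55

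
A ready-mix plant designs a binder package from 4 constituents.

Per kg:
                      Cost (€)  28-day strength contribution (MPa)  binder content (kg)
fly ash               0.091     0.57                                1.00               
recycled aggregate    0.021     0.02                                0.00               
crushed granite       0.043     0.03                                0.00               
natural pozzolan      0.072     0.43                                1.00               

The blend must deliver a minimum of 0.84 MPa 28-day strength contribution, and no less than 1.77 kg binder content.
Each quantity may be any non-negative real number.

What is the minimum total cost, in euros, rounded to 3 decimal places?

Set it up as a linear program. Let x1 = kg of fly ash, x2 = kg of recycled aggregate, x3 = kg of crushed granite, x4 = kg of natural pozzolan.
min 0.091x1 + 0.021x2 + 0.043x3 + 0.072x4 subject to:
  0.57x1 + 0.02x2 + 0.03x3 + 0.43x4 ≥ 0.84   (28-day strength contribution)
  1x1 + 1x4 ≥ 1.77   (binder content)
  x1, x2, x3, x4 ≥ 0.
The minimum-cost mix takes nothing from recycled aggregate, crushed granite — only fly ash, natural pozzolan. Binding constraints: 28-day strength contribution and binder content.
Solving gives x1 = 0.5636, x4 = 1.206.
Cost = 0.091·0.5636 + 0.072·1.206 = 0.13812.

€0.138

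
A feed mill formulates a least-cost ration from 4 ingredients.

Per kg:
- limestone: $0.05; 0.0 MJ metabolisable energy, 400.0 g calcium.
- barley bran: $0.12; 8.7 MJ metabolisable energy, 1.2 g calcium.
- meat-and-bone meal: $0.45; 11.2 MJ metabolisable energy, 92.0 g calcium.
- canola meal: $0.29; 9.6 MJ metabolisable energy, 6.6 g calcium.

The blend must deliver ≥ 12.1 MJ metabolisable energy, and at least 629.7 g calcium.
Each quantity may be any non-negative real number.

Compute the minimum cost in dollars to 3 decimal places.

Let x1 = kg of limestone, x2 = kg of barley bran, x3 = kg of meat-and-bone meal, x4 = kg of canola meal.
Minimize 0.05x1 + 0.12x2 + 0.45x3 + 0.29x4 with:
  8.7x2 + 11.2x3 + 9.6x4 ≥ 12.1   (metabolisable energy)
  400x1 + 1.2x2 + 92x3 + 6.6x4 ≥ 629.7   (calcium)
  x1, x2, x3, x4 ≥ 0.
The minimum-cost mix takes nothing from meat-and-bone meal, canola meal — only limestone, barley bran. There the metabolisable energy and calcium constraints are tight.
So limestone = 1.57 kg, barley bran = 1.391 kg.
Hence cost = 0.05·1.57 + 0.12·1.391 = $0.24542.

$0.245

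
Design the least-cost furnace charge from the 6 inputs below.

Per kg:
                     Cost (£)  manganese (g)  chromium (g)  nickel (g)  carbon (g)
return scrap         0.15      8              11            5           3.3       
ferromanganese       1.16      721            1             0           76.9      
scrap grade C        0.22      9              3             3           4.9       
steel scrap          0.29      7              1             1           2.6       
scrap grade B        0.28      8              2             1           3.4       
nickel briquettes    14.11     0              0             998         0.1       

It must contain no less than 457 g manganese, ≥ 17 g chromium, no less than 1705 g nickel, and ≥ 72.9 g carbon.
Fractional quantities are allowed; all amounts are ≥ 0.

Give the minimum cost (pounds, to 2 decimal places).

£25.25

Let x1 = kg of return scrap, x2 = kg of ferromanganese, x3 = kg of scrap grade C, x4 = kg of steel scrap, x5 = kg of scrap grade B, x6 = kg of nickel briquettes.
Minimise 0.15x1 + 1.16x2 + 0.22x3 + 0.29x4 + 0.28x5 + 14.11x6 s.t.:
  8x1 + 721x2 + 9x3 + 7x4 + 8x5 ≥ 457   (manganese)
  11x1 + 1x2 + 3x3 + 1x4 + 2x5 ≥ 17   (chromium)
  5x1 + 3x3 + 1x4 + 1x5 + 998x6 ≥ 1705   (nickel)
  3.3x1 + 76.9x2 + 4.9x3 + 2.6x4 + 3.4x5 + 0.1x6 ≥ 72.9   (carbon)
  x1, x2, x3, x4, x5, x6 ≥ 0.
The cheapest feasible vertex uses only return scrap, ferromanganese, nickel briquettes; scrap grade C, steel scrap, scrap grade B are not used. There the chromium, nickel, carbon constraints are tight.
Solving gives x1 = 1.465, x2 = 0.8829, x6 = 1.701.
Total cost: 0.15·1.465 + 1.16·0.8829 + 14.11·1.701 = 25.24502.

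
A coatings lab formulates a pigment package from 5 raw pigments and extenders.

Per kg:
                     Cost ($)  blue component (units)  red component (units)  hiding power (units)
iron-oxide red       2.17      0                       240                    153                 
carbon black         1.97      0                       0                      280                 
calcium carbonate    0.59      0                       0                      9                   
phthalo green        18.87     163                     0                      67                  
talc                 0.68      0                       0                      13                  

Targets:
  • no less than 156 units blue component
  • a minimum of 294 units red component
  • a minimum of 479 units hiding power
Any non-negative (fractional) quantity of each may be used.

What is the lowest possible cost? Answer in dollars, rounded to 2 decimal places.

$22.32

This is a linear program. Let x1 = kg of iron-oxide red, x2 = kg of carbon black, x3 = kg of calcium carbonate, x4 = kg of phthalo green, x5 = kg of talc.
min 2.17x1 + 1.97x2 + 0.59x3 + 18.87x4 + 0.68x5 s.t.:
  163x4 ≥ 156   (blue component)
  240x1 ≥ 294   (red component)
  153x1 + 280x2 + 9x3 + 67x4 + 13x5 ≥ 479   (hiding power)
  x1, x2, x3, x4, x5 ≥ 0.
The cheapest feasible vertex uses only iron-oxide red, carbon black, phthalo green; calcium carbonate, talc are not used. There the blue component, red component, hiding power constraints are tight.
Solving gives x1 = 1.225, x2 = 0.8123, x4 = 0.9571.
Cost = 2.17·1.225 + 1.97·0.8123 + 18.87·0.9571 = 22.3190.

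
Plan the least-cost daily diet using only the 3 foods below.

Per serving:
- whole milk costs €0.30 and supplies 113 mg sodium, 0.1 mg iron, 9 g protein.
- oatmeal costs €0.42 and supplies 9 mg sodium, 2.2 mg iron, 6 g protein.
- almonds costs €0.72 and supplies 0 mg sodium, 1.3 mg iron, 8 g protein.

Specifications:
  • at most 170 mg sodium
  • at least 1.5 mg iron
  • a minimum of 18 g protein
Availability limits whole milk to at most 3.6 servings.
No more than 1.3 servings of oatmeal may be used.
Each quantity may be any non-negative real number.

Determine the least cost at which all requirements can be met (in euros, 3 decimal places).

€0.786

Let x1 = servings of whole milk, x2 = servings of oatmeal, x3 = servings of almonds.
Minimize 0.3x1 + 0.42x2 + 0.72x3 with:
  113x1 + 9x2 ≤ 170   (sodium)
  0.1x1 + 2.2x2 + 1.3x3 ≥ 1.5   (iron)
  9x1 + 6x2 + 8x3 ≥ 18   (protein)
  x1 ≤ 3.6
  x2 ≤ 1.3
  x1, x2, x3 ≥ 0.
The minimum-cost mix takes nothing from almonds — only whole milk, oatmeal. Binding constraints: sodium and protein.
That vertex is x1 = 1.437, x2 = 0.8442.
Cost = 0.3·1.437 + 0.42·0.8442 = 0.78566.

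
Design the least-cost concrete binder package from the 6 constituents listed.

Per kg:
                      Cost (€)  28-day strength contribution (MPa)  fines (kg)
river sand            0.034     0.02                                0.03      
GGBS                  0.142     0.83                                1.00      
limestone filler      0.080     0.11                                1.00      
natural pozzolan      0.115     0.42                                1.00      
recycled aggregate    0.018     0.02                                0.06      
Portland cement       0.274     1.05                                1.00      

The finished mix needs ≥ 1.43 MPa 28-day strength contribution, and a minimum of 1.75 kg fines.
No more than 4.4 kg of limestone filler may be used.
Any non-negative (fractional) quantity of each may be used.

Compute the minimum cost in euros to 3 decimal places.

Let x1 = kg of river sand, x2 = kg of GGBS, x3 = kg of limestone filler, x4 = kg of natural pozzolan, x5 = kg of recycled aggregate, x6 = kg of Portland cement.
Minimize 0.034x1 + 0.142x2 + 0.08x3 + 0.115x4 + 0.018x5 + 0.274x6 s.t.:
  0.02x1 + 0.83x2 + 0.11x3 + 0.42x4 + 0.02x5 + 1.05x6 ≥ 1.43   (28-day strength contribution)
  0.03x1 + 1x2 + 1x3 + 1x4 + 0.06x5 + 1x6 ≥ 1.75   (fines)
  x3 ≤ 4.4
  x1, x2, x3, x4, x5, x6 ≥ 0.
At the optimum only GGBS, limestone filler are positive (river sand, natural pozzolan, recycled aggregate, Portland cement = 0). Binding constraints: 28-day strength contribution and fines.
So GGBS = 1.719 kg, limestone filler = 0.03125 kg.
Objective = 0.142·1.719 + 0.08·0.03125 = 0.24660.

€0.247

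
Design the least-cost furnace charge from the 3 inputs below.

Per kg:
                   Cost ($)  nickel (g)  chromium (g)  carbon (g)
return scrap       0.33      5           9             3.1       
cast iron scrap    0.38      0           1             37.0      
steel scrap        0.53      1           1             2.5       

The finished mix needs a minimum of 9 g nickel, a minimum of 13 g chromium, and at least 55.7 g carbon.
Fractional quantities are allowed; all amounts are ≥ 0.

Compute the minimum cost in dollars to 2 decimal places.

$1.11

Treat it as an LP. Let x1 = kg of return scrap, x2 = kg of cast iron scrap, x3 = kg of steel scrap.
Minimise 0.33x1 + 0.38x2 + 0.53x3 subject to:
  5x1 + 1x3 ≥ 9   (nickel)
  9x1 + 1x2 + 1x3 ≥ 13   (chromium)
  3.1x1 + 37x2 + 2.5x3 ≥ 55.7   (carbon)
  x1, x2, x3 ≥ 0.
The cheapest feasible vertex uses only return scrap, cast iron scrap; steel scrap is not used. Binding constraints: nickel and carbon.
Solving gives x1 = 1.8, x2 = 1.355.
Total cost: 0.33·1.8 + 0.38·1.355 = 1.1089.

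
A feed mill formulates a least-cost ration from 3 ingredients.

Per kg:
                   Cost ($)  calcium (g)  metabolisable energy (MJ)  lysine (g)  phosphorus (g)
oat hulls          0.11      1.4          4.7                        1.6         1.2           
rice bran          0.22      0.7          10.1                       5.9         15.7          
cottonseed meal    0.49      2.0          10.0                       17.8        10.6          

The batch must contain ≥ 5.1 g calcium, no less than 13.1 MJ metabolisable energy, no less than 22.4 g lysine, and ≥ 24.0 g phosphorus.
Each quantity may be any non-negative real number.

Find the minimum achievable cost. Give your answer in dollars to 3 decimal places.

$0.803

Let x1 = kg of oat hulls, x2 = kg of rice bran, x3 = kg of cottonseed meal.
min 0.11x1 + 0.22x2 + 0.49x3 with:
  1.4x1 + 0.7x2 + 2x3 ≥ 5.1   (calcium)
  4.7x1 + 10.1x2 + 10x3 ≥ 13.1   (metabolisable energy)
  1.6x1 + 5.9x2 + 17.8x3 ≥ 22.4   (lysine)
  1.2x1 + 15.7x2 + 10.6x3 ≥ 24   (phosphorus)
  x1, x2, x3 ≥ 0.
All 3 inputs are positive at the optimum. Binding constraints: calcium, lysine, phosphorus.
So oat hulls = 2.092 kg, rice bran = 0.8324 kg, cottonseed meal = 0.7945 kg.
Hence cost = 0.11·2.092 + 0.22·0.8324 + 0.49·0.7945 = $0.80255.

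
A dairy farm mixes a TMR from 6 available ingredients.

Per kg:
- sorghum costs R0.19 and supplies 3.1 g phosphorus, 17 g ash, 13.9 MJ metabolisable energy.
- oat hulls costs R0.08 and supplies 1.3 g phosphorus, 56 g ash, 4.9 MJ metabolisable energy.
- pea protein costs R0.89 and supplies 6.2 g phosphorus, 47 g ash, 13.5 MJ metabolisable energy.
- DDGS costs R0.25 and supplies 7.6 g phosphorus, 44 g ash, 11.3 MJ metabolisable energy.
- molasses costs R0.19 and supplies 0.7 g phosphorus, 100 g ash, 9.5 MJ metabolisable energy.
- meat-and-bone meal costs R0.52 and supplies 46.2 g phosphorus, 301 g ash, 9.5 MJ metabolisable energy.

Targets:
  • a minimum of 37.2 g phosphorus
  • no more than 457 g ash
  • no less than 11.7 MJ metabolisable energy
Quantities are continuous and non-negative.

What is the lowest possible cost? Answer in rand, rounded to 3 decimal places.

R0.466

Treat it as an LP. Let x1 = kg of sorghum, x2 = kg of oat hulls, x3 = kg of pea protein, x4 = kg of DDGS, x5 = kg of molasses, x6 = kg of meat-and-bone meal.
Minimise 0.19x1 + 0.08x2 + 0.89x3 + 0.25x4 + 0.19x5 + 0.52x6 s.t.:
  3.1x1 + 1.3x2 + 6.2x3 + 7.6x4 + 0.7x5 + 46.2x6 ≥ 37.2   (phosphorus)
  17x1 + 56x2 + 47x3 + 44x4 + 100x5 + 301x6 ≤ 457   (ash)
  13.9x1 + 4.9x2 + 13.5x3 + 11.3x4 + 9.5x5 + 9.5x6 ≥ 11.7   (metabolisable energy)
  x1, x2, x3, x4, x5, x6 ≥ 0.
The optimal basis is {sorghum, meat-and-bone meal}; oat hulls, pea protein, DDGS, molasses drop out. There the phosphorus and metabolisable energy constraints are tight.
Solving gives x1 = 0.3054, x6 = 0.7847.
Cost = 0.19·0.3054 + 0.52·0.7847 = 0.46607.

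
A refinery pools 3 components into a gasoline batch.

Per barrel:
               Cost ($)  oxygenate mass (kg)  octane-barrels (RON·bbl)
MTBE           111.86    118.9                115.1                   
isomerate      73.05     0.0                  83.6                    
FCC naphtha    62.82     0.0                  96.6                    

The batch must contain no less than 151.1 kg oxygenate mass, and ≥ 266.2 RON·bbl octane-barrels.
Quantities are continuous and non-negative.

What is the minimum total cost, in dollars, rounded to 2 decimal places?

Let x1 = barrels of MTBE, x2 = barrels of isomerate, x3 = barrels of FCC naphtha.
Minimise 111.86x1 + 73.05x2 + 62.82x3 subject to:
  118.9x1 ≥ 151.1   (oxygenate mass)
  115.1x1 + 83.6x2 + 96.6x3 ≥ 266.2   (octane-barrels)
  x1, x2, x3 ≥ 0.
The optimal basis is {MTBE, FCC naphtha}; isomerate drops out. There the oxygenate mass and octane-barrels constraints are tight.
Solving gives x1 = 1.2708, x3 = 1.2415.
Objective = 111.86·1.2708 + 62.82·1.2415 = 220.1427.

$220.14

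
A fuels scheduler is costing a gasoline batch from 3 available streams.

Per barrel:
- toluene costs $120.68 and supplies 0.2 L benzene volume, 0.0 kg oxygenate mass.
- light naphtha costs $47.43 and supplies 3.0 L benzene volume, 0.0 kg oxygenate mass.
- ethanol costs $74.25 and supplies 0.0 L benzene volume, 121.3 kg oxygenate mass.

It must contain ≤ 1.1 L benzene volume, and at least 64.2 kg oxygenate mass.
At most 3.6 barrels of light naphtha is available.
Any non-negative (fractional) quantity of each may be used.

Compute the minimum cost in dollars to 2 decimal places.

$39.30

Treat it as an LP. Let x1 = barrels of toluene, x2 = barrels of light naphtha, x3 = barrels of ethanol.
min 120.68x1 + 47.43x2 + 74.25x3 subject to:
  0.2x1 + 3x2 ≤ 1.1   (benzene volume)
  121.3x3 ≥ 64.2   (oxygenate mass)
  x2 ≤ 3.6
  x1, x2, x3 ≥ 0.
The cheapest feasible vertex uses only ethanol; toluene, light naphtha are not used. The oxygenate mass requirement is met with equality.
That vertex is x3 = 0.5293.
Objective = 74.25·0.5293 = 39.3005.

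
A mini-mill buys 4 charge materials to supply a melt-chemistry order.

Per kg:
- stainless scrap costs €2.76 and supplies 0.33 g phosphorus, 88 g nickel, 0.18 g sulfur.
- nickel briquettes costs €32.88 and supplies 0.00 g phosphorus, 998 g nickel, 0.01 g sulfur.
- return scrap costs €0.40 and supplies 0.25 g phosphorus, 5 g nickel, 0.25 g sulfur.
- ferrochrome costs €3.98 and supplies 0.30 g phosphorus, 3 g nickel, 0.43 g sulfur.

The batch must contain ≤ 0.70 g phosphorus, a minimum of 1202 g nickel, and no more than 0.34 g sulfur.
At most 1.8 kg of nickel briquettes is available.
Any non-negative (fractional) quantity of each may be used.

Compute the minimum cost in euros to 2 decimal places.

€39.35

Set it up as a linear program. Let x1 = kg of stainless scrap, x2 = kg of nickel briquettes, x3 = kg of return scrap, x4 = kg of ferrochrome.
min 2.76x1 + 32.88x2 + 0.4x3 + 3.98x4 with:
  0.33x1 + 0.25x3 + 0.3x4 ≤ 0.7   (phosphorus)
  88x1 + 998x2 + 5x3 + 3x4 ≥ 1202   (nickel)
  0.18x1 + 0.01x2 + 0.25x3 + 0.43x4 ≤ 0.34   (sulfur)
  x2 ≤ 1.8
  x1, x2, x3, x4 ≥ 0.
The cheapest feasible vertex uses only stainless scrap, nickel briquettes; return scrap, ferrochrome are not used. The nickel and sulfur requirements are met with equality.
Solving gives x1 = 1.831, x2 = 1.043.
Objective = 2.76·1.831 + 32.88·1.043 = 39.3474.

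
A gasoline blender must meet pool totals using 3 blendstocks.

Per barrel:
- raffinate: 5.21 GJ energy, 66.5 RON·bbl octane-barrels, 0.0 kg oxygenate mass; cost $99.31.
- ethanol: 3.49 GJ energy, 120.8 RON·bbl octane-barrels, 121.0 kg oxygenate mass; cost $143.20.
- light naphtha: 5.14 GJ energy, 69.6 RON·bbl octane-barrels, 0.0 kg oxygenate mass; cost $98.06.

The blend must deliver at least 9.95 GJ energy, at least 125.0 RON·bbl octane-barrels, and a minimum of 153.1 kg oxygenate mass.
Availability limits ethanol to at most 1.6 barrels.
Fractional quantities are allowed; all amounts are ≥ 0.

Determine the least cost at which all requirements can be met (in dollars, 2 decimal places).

$286.68

Let x1 = barrels of raffinate, x2 = barrels of ethanol, x3 = barrels of light naphtha.
Minimize 99.31x1 + 143.2x2 + 98.06x3 subject to:
  5.21x1 + 3.49x2 + 5.14x3 ≥ 9.95   (energy)
  66.5x1 + 120.8x2 + 69.6x3 ≥ 125   (octane-barrels)
  121x2 ≥ 153.1   (oxygenate mass)
  x2 ≤ 1.6
  x1, x2, x3 ≥ 0.
The optimal basis is {raffinate, ethanol}; light naphtha drops out. There the energy and oxygenate mass constraints are tight.
Solving gives x1 = 1.0622, x2 = 1.2653.
Hence cost = 99.31·1.0622 + 143.2·1.2653 = $286.6780.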